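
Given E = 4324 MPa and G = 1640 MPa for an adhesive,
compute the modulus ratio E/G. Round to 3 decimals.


E/G ratio = 4324 / 1640 = 2.637

2.637


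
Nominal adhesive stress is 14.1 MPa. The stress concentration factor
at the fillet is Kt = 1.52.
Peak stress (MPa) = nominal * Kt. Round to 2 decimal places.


Peak = 14.1 * 1.52 = 21.43 MPa

21.43


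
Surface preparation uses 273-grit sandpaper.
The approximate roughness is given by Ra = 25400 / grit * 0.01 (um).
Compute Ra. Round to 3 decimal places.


Ra = 25400 / 273 * 0.01
= 254 / 273
= 0.930 um

0.930


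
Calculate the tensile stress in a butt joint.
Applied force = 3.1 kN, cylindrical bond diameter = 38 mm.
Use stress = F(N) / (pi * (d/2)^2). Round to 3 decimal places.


A = pi * 19.0^2 = 1134.1149 mm^2
sigma = 3100.0 / 1134.1149 = 2.733 MPa

2.733


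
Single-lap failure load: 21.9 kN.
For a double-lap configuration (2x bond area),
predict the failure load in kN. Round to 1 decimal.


Failure load = 21.9 * 2 = 43.8 kN

43.8


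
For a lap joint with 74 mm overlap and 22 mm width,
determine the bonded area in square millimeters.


Area = 74 * 22 = 1628 mm^2

1628


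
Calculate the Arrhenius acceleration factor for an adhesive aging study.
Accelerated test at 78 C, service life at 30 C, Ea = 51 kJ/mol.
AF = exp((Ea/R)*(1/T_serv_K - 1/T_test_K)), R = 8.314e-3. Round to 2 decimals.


T_test = 351.15 K, T_serv = 303.15 K
Ea/R = 51 / 0.008314 = 6134.23
AF = exp(6134.23 * (1/303.15 - 1/351.15))
= 15.89

15.89


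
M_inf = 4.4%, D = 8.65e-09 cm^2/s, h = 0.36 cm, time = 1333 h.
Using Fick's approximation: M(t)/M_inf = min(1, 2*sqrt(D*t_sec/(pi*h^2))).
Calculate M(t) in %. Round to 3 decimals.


t = 4798800 s
ratio = min(1, 2*sqrt(8.65e-09*4798800/(pi*0.1296)))
= 0.638597
M(t) = 4.4 * 0.638597 = 2.810%

2.810


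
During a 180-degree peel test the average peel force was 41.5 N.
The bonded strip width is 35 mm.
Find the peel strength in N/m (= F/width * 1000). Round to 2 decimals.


Peel strength = F/width * 1000
= 41.5 / 35 * 1000
= 1185.71 N/m

1185.71


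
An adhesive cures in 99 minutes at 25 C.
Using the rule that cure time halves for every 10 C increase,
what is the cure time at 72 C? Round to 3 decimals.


Factor = 2^((72 - 25) / 10) = 25.9921
Cure time = 99 / 25.9921
= 3.809 minutes

3.809


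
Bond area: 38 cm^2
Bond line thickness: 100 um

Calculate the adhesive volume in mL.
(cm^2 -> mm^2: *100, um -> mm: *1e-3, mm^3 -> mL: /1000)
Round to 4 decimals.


V = 38*100 * 100*1e-3 / 1000
= 0.3800 mL

0.3800


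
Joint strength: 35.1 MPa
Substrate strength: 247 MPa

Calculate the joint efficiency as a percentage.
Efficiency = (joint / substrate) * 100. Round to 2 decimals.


Efficiency = (35.1 / 247) * 100 = 14.21%

14.21


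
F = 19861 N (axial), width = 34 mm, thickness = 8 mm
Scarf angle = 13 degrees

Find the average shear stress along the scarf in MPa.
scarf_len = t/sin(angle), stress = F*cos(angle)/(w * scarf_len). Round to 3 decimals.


scarf_len = 8/sin(13 deg) = 35.5633
cos(13 deg) = 0.974370
stress = 19861*0.974370/(34*35.5633) = 16.005 MPa

16.005


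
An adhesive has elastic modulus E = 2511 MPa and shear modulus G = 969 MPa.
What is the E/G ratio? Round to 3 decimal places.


E/G = 2511 / 969 = 2.591

2.591


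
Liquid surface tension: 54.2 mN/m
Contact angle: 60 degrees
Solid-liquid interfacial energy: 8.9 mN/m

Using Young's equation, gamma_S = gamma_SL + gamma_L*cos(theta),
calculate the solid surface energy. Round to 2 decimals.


gamma_S = 8.9 + 54.2 * cos(60)
= 36.00 mN/m

36.00


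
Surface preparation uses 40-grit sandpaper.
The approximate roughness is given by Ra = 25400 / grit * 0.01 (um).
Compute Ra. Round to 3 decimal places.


Ra = 25400 / 40 * 0.01
= 254 / 40
= 6.350 um

6.350


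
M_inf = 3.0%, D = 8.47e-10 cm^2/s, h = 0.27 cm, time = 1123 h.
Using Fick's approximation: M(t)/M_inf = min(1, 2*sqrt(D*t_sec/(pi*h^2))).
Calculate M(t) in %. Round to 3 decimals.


t = 4042800 s
ratio = min(1, 2*sqrt(8.47e-10*4042800/(pi*0.0729)))
= 0.244554
M(t) = 3.0 * 0.244554 = 0.734%

0.734


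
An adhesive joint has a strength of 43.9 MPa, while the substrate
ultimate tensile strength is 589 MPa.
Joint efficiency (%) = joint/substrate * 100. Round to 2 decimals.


Efficiency = 43.9 / 589 * 100
= 7.45%

7.45


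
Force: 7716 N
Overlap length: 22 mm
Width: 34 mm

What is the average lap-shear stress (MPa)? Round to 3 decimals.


Average shear stress = F / (overlap * width)
= 7716 / (22 * 34)
= 10.316 MPa

10.316


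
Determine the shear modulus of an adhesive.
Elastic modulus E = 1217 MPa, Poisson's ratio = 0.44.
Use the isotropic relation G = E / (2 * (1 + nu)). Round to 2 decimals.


G = 1217 / (2*(1+0.44)) = 1217 / 2.88
= 422.57 MPa

422.57


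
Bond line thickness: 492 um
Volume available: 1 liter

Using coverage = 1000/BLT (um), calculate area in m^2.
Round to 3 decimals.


1 L = 1e6 mm^3, thickness = 492 um = 0.492 mm
Area = 1e6 / 0.492 mm^2 = (1e6 / 0.492) / 1e6 m^2 = 1000 / 492 m^2
= 2.033 m^2

2.033


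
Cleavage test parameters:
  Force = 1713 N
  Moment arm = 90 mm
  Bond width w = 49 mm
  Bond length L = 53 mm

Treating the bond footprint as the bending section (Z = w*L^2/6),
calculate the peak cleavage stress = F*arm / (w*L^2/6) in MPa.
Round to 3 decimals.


M = 1713 * 90 = 154170 N*mm
Z = 49 * 53^2 / 6 = 137641 / 6 mm^3
sigma = M / Z = 6 * 154170 / 137641 = 925020 / 137641
= 6.721 MPa

6.721


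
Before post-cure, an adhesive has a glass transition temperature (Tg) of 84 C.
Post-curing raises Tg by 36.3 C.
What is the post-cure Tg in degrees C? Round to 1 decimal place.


Tg_post = Tg_base + delta_Tg
= 84 + 36.3
= 120.3 C

120.3


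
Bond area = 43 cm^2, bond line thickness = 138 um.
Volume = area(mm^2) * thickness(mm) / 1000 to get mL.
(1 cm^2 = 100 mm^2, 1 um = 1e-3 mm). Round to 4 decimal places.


area_mm2 = 43 * 100 = 4300
blt_mm = 138 * 1e-3 = 0.138
vol_mm3 = 4300 * 0.138 = 593.4
vol_mL = 593.4 / 1000 = 0.5934 mL

0.5934


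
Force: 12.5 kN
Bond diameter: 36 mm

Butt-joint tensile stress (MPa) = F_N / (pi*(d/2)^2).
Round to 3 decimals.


F_N = 12.5 * 1000 = 12500.0 N
A = pi*(18.0)^2 = 1017.8760 mm^2
stress = 12500.0 / 1017.8760 = 12.280 MPa

12.280


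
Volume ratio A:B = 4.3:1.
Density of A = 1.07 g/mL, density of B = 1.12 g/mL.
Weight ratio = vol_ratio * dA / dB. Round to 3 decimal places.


Wt ratio = 4.3 * 1.07 / 1.12
= 4.108

4.108


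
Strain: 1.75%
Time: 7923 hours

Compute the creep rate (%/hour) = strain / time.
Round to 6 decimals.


Creep rate = 1.75 / 7923
= 0.000221 %/h

0.000221


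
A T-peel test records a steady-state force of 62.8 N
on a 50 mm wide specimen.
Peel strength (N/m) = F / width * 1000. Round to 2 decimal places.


Peel strength = 62.8 / 50 * 1000
= 1256.00 N/m

1256.00


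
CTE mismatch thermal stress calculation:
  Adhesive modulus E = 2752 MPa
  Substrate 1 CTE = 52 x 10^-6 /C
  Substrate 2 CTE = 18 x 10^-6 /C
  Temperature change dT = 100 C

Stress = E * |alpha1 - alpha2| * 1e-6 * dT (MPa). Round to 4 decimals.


delta_alpha = |52 - 18| = 34 x 10^-6/C
Stress = 2752 * 34e-6 * 100
= 9.3568 MPa

9.3568


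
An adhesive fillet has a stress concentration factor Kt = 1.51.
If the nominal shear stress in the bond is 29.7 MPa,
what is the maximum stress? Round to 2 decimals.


Max stress = 29.7 * 1.51 = 44.85 MPa

44.85


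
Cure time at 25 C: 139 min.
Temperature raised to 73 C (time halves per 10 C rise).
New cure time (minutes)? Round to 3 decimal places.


Acceleration factor = 2^(48/10) = 27.8576
New time = 139 / 27.8576 = 4.990 min

4.990


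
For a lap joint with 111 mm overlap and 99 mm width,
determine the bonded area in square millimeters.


Area = 111 * 99 = 10989 mm^2

10989


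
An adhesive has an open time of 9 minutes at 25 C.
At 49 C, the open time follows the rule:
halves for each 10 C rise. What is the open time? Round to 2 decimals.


Factor = 2^((49-25)/10) = 5.2780
Open time = 9 / 5.2780 = 1.71 min

1.71


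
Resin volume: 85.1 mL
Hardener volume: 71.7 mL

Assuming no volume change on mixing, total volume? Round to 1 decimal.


V_total = 85.1 + 71.7 = 156.8 mL

156.8


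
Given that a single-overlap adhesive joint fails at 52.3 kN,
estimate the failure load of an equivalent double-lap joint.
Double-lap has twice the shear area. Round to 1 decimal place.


Double-lap factor = 2
Expected load = 52.3 * 2 = 104.6 kN

104.6


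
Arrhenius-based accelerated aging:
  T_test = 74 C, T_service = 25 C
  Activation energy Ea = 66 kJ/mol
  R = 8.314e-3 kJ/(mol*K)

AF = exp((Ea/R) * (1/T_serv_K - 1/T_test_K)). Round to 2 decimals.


T_test_K = 347.15, T_serv_K = 298.15
AF = exp((66/8.314e-3) * (1/298.15 - 1/347.15))
= 42.87

42.87


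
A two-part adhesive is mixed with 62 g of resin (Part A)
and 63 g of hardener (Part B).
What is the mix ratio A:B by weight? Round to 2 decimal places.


Mix ratio = mass_A / mass_B
= 62 / 63
= 0.98

0.98


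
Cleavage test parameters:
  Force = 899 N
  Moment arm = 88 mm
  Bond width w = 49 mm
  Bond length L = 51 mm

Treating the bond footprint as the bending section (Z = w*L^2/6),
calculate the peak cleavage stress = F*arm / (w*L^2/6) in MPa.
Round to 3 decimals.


M = 899 * 88 = 79112 N*mm
Z = 49 * 51^2 / 6 = 127449 / 6 mm^3
sigma = M / Z = 6 * 79112 / 127449 = 474672 / 127449
= 3.724 MPa

3.724


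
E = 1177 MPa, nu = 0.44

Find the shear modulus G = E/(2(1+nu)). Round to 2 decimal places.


G = 1177 / (2 * 1.44)
= 408.68 MPa

408.68


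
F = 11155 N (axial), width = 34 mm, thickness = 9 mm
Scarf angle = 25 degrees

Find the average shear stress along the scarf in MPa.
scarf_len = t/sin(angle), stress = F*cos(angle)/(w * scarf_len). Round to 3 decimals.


scarf_len = 9/sin(25 deg) = 21.2958
cos(25 deg) = 0.906308
stress = 11155*0.906308/(34*21.2958) = 13.963 MPa

13.963


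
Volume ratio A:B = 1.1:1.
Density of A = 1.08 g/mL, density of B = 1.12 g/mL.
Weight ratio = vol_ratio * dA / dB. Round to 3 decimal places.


Wt ratio = 1.1 * 1.08 / 1.12
= 1.061

1.061


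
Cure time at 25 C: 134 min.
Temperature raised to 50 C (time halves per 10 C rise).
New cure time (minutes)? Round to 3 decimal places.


Acceleration factor = 2^(25/10) = 5.6569
New time = 134 / 5.6569 = 23.688 min

23.688


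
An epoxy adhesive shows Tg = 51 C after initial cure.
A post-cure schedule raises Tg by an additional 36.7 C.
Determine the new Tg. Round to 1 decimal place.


New Tg = 51 + 36.7
= 87.7 C

87.7


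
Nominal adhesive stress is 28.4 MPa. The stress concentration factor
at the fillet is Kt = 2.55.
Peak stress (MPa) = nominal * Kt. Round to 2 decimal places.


Peak = 28.4 * 2.55 = 72.42 MPa

72.42


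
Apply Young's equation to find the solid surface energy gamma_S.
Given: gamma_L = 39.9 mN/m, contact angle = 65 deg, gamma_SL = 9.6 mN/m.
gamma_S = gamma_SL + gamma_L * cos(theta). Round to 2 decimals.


theta_rad = 65 * pi/180 = 1.134464
gamma_S = 9.6 + 39.9 * cos(1.134464)
= 26.46 mN/m

26.46


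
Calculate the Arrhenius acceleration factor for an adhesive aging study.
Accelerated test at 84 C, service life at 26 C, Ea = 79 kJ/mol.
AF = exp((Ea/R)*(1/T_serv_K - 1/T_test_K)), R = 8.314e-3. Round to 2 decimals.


T_test = 357.15 K, T_serv = 299.15 K
Ea/R = 79 / 0.008314 = 9502.04
AF = exp(9502.04 * (1/299.15 - 1/357.15))
= 173.87

173.87


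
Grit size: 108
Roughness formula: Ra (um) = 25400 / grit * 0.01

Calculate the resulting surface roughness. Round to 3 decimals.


Ra = 25400 / 108 * 0.01
= 2.352 um

2.352


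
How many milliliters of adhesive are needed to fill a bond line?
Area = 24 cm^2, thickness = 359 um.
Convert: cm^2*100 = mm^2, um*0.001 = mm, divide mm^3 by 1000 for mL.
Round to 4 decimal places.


= (24 * 100) * (359 * 0.001) / 1000
= 0.8616 mL

0.8616


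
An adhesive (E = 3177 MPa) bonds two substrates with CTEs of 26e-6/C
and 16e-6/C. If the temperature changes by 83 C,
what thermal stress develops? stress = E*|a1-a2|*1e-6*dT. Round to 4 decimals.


Stress = 3177 * |26 - 16| * 1e-6 * 83
= 2.6369 MPa

2.6369


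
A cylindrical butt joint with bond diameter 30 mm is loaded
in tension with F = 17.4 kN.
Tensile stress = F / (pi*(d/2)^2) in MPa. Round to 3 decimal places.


Area = pi * (30/2)^2 = 706.8583 mm^2
Stress = 17.4*1000 / 706.8583
= 24.616 MPa

24.616


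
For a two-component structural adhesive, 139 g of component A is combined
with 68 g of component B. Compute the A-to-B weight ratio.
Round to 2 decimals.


Weight ratio A:B = 139 / 68
= 2.04

2.04


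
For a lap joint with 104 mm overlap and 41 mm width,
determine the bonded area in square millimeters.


Area = 104 * 41 = 4264 mm^2

4264


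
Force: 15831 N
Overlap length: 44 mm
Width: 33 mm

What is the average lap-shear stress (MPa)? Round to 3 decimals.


Average shear stress = F / (overlap * width)
= 15831 / (44 * 33)
= 10.903 MPa

10.903


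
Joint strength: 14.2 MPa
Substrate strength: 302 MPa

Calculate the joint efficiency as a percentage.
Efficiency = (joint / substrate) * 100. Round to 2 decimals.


Efficiency = (14.2 / 302) * 100 = 4.70%

4.70


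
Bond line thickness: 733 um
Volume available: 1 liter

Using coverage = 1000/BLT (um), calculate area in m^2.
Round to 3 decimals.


1 L = 1e6 mm^3, thickness = 733 um = 0.733 mm
Area = 1e6 / 0.733 mm^2 = (1e6 / 0.733) / 1e6 m^2 = 1000 / 733 m^2
= 1.364 m^2

1.364


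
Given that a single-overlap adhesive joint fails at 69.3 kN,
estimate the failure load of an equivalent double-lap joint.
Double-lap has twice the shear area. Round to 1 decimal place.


Double-lap factor = 2
Expected load = 69.3 * 2 = 138.6 kN

138.6


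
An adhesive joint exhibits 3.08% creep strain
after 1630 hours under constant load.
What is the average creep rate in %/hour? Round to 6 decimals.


Creep rate = strain / time
= 3.08 / 1630
= 0.001890 %/h

0.001890


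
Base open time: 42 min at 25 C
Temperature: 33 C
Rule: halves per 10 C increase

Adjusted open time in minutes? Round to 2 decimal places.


Acceleration = 2^((33-25)/10) = 1.7411
Open time = 42 / 1.7411 = 24.12 min

24.12


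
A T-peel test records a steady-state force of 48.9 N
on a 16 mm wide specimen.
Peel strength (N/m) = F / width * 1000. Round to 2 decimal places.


Peel strength = 48.9 / 16 * 1000
= 3056.25 N/m

3056.25


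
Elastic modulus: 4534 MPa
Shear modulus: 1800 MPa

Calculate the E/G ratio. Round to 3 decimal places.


E / G = 4534 / 1800 = 2.519

2.519


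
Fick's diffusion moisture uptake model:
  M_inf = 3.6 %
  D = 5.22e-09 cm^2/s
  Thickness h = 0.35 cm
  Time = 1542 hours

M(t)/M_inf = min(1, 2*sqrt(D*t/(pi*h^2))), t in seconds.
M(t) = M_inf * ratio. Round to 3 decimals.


t_sec = 1542 * 3600 = 5551200
ratio = 2*sqrt(5.22e-09*5551200/(pi*0.35^2))
= min(1, 0.548802)
= 0.548802
M(t) = 3.6 * 0.548802 = 1.976 %

1.976


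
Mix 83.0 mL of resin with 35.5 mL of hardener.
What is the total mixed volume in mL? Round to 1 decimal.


Total = 83.0 + 35.5 = 118.5 mL

118.5


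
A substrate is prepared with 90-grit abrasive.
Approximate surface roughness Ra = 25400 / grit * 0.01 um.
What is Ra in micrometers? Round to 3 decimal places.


Ra = 25400 / 90 * 0.01 = 2.822 um

2.822


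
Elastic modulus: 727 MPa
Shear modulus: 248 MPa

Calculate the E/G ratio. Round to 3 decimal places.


E / G = 727 / 248 = 2.931

2.931


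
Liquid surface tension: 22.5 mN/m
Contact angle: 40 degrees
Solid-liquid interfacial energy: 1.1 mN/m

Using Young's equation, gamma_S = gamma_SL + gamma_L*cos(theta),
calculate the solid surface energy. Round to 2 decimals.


gamma_S = 1.1 + 22.5 * cos(40)
= 18.34 mN/m

18.34


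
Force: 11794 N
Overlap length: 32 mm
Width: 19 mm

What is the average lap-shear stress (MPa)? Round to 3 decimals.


Average shear stress = F / (overlap * width)
= 11794 / (32 * 19)
= 19.398 MPa

19.398


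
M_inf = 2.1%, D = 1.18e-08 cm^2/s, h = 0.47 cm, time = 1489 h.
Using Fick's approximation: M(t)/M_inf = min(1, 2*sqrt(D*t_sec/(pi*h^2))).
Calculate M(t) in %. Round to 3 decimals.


t = 5360400 s
ratio = min(1, 2*sqrt(1.18e-08*5360400/(pi*0.2209)))
= 0.603805
M(t) = 2.1 * 0.603805 = 1.268%

1.268


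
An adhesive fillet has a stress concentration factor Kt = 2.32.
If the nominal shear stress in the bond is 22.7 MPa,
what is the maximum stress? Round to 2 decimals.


Max stress = 22.7 * 2.32 = 52.66 MPa

52.66


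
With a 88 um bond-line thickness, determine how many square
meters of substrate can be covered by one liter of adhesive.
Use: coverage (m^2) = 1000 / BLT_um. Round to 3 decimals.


Coverage = 1000 / 88 = 11.364 m^2

11.364


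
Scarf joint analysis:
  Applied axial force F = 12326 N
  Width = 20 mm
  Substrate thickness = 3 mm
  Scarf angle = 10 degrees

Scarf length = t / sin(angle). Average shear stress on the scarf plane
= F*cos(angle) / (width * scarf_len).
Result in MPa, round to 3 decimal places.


Scarf length = 3 / sin(10 deg) = 17.2763 mm
cos(10 deg) = 0.984808
Shear = 12326 * 0.984808 / (20 * 17.2763)
= 35.131 MPa

35.131


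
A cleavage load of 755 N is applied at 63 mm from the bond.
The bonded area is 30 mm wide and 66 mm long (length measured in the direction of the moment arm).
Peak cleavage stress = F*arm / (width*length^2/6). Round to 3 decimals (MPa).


Moment = 755 * 63 = 47565 N*mm
Section modulus = 30 * 4356 / 6 = 130680 / 6 mm^3
Stress = 47565 / (130680 / 6) = 285390 / 130680
= 2.184 MPa

2.184


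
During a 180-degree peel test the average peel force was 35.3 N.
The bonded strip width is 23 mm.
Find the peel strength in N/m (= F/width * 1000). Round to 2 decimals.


Peel strength = F/width * 1000
= 35.3 / 23 * 1000
= 1534.78 N/m

1534.78


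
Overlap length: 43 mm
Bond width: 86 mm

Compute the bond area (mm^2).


Bond area = 43 * 86 = 3698 mm^2

3698


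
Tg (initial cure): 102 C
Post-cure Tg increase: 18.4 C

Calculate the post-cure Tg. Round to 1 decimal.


Post-cure Tg = 102 + 18.4 = 120.4 C

120.4


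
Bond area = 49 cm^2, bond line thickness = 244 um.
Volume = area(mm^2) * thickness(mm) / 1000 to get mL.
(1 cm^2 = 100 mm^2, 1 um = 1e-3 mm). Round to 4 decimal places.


area_mm2 = 49 * 100 = 4900
blt_mm = 244 * 1e-3 = 0.244
vol_mm3 = 4900 * 0.244 = 1195.6
vol_mL = 1195.6 / 1000 = 1.1956 mL

1.1956


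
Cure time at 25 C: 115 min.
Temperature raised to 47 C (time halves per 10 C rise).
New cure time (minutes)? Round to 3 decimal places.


Acceleration factor = 2^(22/10) = 4.5948
New time = 115 / 4.5948 = 25.028 min

25.028


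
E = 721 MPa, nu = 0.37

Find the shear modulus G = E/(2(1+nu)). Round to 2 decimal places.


G = 721 / (2 * 1.37)
= 263.14 MPa

263.14


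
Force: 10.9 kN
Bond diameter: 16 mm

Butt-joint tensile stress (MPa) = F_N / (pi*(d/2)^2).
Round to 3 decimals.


F_N = 10.9 * 1000 = 10900.0 N
A = pi*(8.0)^2 = 201.0619 mm^2
stress = 10900.0 / 201.0619 = 54.212 MPa

54.212


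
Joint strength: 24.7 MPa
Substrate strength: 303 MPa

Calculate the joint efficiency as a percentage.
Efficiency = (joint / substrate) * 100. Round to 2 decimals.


Efficiency = (24.7 / 303) * 100 = 8.15%

8.15


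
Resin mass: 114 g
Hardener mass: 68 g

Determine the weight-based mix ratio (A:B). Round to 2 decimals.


Ratio = 114 / 68 = 1.68

1.68


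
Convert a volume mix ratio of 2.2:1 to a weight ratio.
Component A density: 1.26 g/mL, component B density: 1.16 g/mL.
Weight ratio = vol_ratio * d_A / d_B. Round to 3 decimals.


= 2.2 * 1.26 / 1.16 = 2.390

2.390


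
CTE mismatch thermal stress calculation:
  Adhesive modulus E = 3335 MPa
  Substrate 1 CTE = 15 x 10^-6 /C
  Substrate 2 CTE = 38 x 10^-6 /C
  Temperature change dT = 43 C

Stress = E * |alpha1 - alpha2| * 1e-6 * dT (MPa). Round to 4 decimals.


delta_alpha = |15 - 38| = 23 x 10^-6/C
Stress = 3335 * 23e-6 * 43
= 3.2983 MPa

3.2983


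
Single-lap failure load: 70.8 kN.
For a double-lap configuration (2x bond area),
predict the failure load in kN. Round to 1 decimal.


Failure load = 70.8 * 2 = 141.6 kN

141.6


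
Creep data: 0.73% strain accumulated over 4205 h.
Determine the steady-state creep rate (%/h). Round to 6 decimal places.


Rate = 0.73 / 4205 = 0.000174 %/h

0.000174


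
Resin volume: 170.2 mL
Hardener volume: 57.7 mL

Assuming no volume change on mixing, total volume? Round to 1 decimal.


V_total = 170.2 + 57.7 = 227.9 mL

227.9


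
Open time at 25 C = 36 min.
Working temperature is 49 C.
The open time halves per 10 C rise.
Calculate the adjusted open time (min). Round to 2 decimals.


factor = 2^((49 - 25) / 10) = 5.2780
ot = 36 / 5.2780 = 6.82 min

6.82


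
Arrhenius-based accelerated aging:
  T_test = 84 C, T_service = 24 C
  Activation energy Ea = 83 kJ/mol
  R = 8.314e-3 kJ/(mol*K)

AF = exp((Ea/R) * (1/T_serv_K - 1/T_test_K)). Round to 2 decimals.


T_test_K = 357.15, T_serv_K = 297.15
AF = exp((83/8.314e-3) * (1/297.15 - 1/357.15))
= 282.61

282.61


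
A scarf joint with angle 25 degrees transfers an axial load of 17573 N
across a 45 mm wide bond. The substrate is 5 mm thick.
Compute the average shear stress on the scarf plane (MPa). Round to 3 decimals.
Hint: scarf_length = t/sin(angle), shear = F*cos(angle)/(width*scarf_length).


scarf_length = 5 / sin(25 deg) = 11.8310 mm
cos(25 deg) = 0.906308
shear stress = 17573 * 0.906308 / (45 * 11.8310)
= 29.915 MPa

29.915


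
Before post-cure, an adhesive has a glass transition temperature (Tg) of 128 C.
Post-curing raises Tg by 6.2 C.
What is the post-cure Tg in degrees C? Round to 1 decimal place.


Tg_post = Tg_base + delta_Tg
= 128 + 6.2
= 134.2 C

134.2


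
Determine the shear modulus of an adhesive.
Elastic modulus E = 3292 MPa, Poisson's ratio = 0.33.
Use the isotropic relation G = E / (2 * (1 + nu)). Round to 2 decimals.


G = 3292 / (2*(1+0.33)) = 3292 / 2.66
= 1237.59 MPa

1237.59


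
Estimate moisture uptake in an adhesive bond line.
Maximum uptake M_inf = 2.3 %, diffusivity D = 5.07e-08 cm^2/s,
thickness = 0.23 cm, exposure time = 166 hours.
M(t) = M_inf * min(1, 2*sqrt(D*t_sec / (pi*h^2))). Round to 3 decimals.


Convert time: 166 h = 597600 s
ratio = min(1, 2*sqrt(5.07e-08*597600/(pi*0.23^2)))
= 0.853958
M(t) = 2.3 * 0.853958 = 1.964%

1.964


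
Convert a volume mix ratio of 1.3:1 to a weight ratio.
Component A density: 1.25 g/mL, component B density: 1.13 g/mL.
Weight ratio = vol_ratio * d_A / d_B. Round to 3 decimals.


= 1.3 * 1.25 / 1.13 = 1.438

1.438


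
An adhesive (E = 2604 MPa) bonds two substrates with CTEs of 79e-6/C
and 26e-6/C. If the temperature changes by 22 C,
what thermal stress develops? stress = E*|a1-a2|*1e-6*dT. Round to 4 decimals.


Stress = 2604 * |79 - 26| * 1e-6 * 22
= 3.0363 MPa

3.0363


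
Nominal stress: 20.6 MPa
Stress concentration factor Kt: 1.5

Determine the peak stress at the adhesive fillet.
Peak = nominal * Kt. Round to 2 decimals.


Peak stress = 20.6 * 1.5
= 30.90 MPa

30.90


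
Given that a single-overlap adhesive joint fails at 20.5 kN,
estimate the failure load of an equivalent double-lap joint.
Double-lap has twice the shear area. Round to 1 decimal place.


Double-lap factor = 2
Expected load = 20.5 * 2 = 41.0 kN

41.0


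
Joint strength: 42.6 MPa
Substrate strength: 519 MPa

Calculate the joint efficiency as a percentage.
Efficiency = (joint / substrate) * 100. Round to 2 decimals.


Efficiency = (42.6 / 519) * 100 = 8.21%

8.21


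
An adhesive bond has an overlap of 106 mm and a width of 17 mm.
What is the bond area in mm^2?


Bond area = overlap * width
= 106 * 17
= 1802 mm^2

1802


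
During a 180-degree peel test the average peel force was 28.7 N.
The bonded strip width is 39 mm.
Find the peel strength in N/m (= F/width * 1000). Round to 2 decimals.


Peel strength = F/width * 1000
= 28.7 / 39 * 1000
= 735.90 N/m

735.90


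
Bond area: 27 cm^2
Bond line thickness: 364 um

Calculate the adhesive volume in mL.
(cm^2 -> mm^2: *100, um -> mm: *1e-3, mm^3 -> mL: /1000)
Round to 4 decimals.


V = 27*100 * 364*1e-3 / 1000
= 0.9828 mL

0.9828


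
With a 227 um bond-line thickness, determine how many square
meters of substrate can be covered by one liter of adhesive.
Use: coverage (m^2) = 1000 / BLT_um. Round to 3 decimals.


Coverage = 1000 / 227 = 4.405 m^2

4.405


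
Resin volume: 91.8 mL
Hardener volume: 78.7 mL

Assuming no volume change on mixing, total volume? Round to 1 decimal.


V_total = 91.8 + 78.7 = 170.5 mL

170.5


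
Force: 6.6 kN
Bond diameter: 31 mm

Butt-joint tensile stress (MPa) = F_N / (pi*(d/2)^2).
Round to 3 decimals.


F_N = 6.6 * 1000 = 6600.0 N
A = pi*(15.5)^2 = 754.7676 mm^2
stress = 6600.0 / 754.7676 = 8.744 MPa

8.744


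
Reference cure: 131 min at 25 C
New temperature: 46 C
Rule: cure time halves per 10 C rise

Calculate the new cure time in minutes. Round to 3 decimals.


factor = 2^((46-25)/10) = 4.2871
t_new = 131 / 4.2871 = 30.557 min

30.557


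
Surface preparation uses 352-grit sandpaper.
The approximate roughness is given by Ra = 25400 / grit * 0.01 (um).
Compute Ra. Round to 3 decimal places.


Ra = 25400 / 352 * 0.01
= 254 / 352
= 0.722 um

0.722


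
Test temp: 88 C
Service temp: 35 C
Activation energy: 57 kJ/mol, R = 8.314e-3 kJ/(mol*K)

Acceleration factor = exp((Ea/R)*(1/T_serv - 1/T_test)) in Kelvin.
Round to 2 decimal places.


AF = exp((57/0.008314)*(1/308.15 - 1/361.15))
= 26.18

26.18


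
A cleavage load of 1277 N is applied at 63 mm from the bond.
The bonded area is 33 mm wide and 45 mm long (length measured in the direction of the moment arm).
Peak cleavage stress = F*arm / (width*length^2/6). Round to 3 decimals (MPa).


Moment = 1277 * 63 = 80451 N*mm
Section modulus = 33 * 2025 / 6 = 66825 / 6 mm^3
Stress = 80451 / (66825 / 6) = 482706 / 66825
= 7.223 MPa

7.223


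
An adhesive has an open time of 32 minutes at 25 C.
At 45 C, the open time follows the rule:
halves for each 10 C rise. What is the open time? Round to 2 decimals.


Factor = 2^((45-25)/10) = 4.0000
Open time = 32 / 4.0000 = 8.00 min

8.00


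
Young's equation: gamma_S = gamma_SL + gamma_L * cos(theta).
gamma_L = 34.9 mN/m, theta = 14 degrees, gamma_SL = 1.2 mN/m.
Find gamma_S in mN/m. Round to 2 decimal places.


cos(14 deg) = 0.970296
gamma_S = 1.2 + 34.9 * 0.970296
= 35.06 mN/m

35.06


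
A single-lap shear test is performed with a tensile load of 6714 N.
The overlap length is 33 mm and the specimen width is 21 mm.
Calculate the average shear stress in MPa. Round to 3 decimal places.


Shear stress = F / (overlap * width)
= 6714 / (33 * 21)
= 6714 / 693
= 9.688 MPa

9.688


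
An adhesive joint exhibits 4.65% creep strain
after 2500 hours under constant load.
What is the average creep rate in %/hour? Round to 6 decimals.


Creep rate = strain / time
= 4.65 / 2500
= 0.001860 %/h

0.001860


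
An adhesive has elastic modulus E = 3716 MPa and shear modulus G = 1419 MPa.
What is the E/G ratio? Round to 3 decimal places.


E/G = 3716 / 1419 = 2.619

2.619


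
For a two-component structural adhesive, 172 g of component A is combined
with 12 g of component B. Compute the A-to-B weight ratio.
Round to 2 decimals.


Weight ratio A:B = 172 / 12
= 14.33

14.33


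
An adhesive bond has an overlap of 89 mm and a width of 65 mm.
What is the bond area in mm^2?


Bond area = overlap * width
= 89 * 65
= 5785 mm^2

5785


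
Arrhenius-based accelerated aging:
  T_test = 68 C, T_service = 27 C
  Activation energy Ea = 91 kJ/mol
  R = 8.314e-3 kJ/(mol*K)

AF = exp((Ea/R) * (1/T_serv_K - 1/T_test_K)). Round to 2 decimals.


T_test_K = 341.15, T_serv_K = 300.15
AF = exp((91/8.314e-3) * (1/300.15 - 1/341.15))
= 80.05

80.05


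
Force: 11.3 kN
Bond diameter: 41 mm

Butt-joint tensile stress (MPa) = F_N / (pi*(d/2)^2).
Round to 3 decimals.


F_N = 11.3 * 1000 = 11300.0 N
A = pi*(20.5)^2 = 1320.2543 mm^2
stress = 11300.0 / 1320.2543 = 8.559 MPa

8.559


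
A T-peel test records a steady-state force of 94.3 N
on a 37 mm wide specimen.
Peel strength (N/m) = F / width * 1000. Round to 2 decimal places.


Peel strength = 94.3 / 37 * 1000
= 2548.65 N/m

2548.65


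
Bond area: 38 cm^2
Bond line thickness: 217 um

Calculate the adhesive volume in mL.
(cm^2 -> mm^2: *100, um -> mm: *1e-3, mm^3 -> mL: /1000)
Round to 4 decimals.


V = 38*100 * 217*1e-3 / 1000
= 0.8246 mL

0.8246


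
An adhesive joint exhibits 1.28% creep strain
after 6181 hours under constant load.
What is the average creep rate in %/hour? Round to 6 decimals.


Creep rate = strain / time
= 1.28 / 6181
= 0.000207 %/h

0.000207


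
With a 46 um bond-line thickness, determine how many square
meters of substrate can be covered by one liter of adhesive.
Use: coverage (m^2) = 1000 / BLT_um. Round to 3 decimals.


Coverage = 1000 / 46 = 21.739 m^2

21.739


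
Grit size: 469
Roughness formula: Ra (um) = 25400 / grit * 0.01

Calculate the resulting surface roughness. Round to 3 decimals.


Ra = 25400 / 469 * 0.01
= 0.542 um

0.542


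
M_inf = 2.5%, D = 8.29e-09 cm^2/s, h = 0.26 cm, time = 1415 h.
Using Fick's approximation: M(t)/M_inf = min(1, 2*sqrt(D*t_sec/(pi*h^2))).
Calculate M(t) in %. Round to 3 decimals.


t = 5094000 s
ratio = min(1, 2*sqrt(8.29e-09*5094000/(pi*0.0676)))
= 0.891843
M(t) = 2.5 * 0.891843 = 2.230%

2.230


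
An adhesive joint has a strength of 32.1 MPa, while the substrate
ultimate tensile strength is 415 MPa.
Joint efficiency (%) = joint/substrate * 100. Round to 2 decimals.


Efficiency = 32.1 / 415 * 100
= 7.73%

7.73


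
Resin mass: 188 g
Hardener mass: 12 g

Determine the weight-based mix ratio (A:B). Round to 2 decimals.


Ratio = 188 / 12 = 15.67

15.67


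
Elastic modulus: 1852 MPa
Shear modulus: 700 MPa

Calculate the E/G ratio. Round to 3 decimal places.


E / G = 1852 / 700 = 2.646

2.646


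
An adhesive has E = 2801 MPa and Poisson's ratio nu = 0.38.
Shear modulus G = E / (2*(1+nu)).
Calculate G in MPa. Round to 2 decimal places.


G = 2801 / (2*(1+0.38))
= 2801 / 2.76
= 1014.86 MPa

1014.86


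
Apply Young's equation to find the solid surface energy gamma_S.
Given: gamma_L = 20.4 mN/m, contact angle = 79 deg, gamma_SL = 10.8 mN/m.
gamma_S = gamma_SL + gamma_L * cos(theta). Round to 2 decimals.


theta_rad = 79 * pi/180 = 1.378810
gamma_S = 10.8 + 20.4 * cos(1.378810)
= 14.69 mN/m

14.69


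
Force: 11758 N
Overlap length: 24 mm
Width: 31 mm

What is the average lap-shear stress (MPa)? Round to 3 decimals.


Average shear stress = F / (overlap * width)
= 11758 / (24 * 31)
= 15.804 MPa

15.804


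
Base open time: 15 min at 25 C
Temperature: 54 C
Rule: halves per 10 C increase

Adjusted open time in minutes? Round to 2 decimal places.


Acceleration = 2^((54-25)/10) = 7.4643
Open time = 15 / 7.4643 = 2.01 min

2.01


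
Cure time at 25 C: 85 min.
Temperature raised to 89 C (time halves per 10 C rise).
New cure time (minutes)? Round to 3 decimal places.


Acceleration factor = 2^(64/10) = 84.4485
New time = 85 / 84.4485 = 1.007 min

1.007


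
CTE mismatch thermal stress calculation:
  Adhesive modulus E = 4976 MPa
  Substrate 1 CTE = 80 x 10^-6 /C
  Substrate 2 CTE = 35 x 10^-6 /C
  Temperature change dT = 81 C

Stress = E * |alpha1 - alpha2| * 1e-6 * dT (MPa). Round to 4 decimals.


delta_alpha = |80 - 35| = 45 x 10^-6/C
Stress = 4976 * 45e-6 * 81
= 18.1375 MPa

18.1375


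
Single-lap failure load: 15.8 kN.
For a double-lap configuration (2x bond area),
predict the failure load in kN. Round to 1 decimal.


Failure load = 15.8 * 2 = 31.6 kN

31.6


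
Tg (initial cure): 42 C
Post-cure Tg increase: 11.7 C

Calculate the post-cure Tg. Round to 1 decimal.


Post-cure Tg = 42 + 11.7 = 53.7 C

53.7


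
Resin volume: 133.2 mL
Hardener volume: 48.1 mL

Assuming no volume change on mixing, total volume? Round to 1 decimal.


V_total = 133.2 + 48.1 = 181.3 mL

181.3


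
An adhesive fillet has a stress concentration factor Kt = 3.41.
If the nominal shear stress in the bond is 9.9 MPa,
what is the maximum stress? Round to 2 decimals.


Max stress = 9.9 * 3.41 = 33.76 MPa

33.76


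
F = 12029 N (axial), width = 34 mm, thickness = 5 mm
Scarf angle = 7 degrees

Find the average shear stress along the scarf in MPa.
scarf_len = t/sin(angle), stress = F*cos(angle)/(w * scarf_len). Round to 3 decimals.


scarf_len = 5/sin(7 deg) = 41.0275
cos(7 deg) = 0.992546
stress = 12029*0.992546/(34*41.0275) = 8.559 MPa

8.559


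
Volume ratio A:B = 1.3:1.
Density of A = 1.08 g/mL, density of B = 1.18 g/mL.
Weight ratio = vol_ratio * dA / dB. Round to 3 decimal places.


Wt ratio = 1.3 * 1.08 / 1.18
= 1.190

1.190


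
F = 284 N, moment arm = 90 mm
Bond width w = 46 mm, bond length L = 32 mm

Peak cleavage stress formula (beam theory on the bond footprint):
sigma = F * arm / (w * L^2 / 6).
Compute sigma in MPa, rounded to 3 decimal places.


sigma = (284 * 90) / (46 * 1024 / 6)
= 25560 * 6 / 47104
= 153360 / 47104
= 3.256 MPa

3.256


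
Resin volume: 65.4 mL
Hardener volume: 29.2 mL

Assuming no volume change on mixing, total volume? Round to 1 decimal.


V_total = 65.4 + 29.2 = 94.6 mL

94.6


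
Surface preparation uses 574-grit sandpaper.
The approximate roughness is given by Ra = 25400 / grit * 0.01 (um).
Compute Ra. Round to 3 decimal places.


Ra = 25400 / 574 * 0.01
= 254 / 574
= 0.443 um

0.443


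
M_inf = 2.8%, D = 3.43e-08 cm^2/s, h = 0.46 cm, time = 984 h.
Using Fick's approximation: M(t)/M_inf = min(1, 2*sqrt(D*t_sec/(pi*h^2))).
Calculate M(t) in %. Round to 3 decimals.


t = 3542400 s
ratio = min(1, 2*sqrt(3.43e-08*3542400/(pi*0.2116)))
= 0.855053
M(t) = 2.8 * 0.855053 = 2.394%

2.394


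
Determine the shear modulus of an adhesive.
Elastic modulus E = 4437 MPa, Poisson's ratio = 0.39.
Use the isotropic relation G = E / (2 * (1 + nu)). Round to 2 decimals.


G = 4437 / (2*(1+0.39)) = 4437 / 2.78
= 1596.04 MPa

1596.04


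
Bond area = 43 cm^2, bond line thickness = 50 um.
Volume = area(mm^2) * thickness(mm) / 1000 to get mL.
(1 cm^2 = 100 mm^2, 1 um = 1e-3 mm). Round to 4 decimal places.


area_mm2 = 43 * 100 = 4300
blt_mm = 50 * 1e-3 = 0.05
vol_mm3 = 4300 * 0.05 = 215.0
vol_mL = 215.0 / 1000 = 0.2150 mL

0.2150


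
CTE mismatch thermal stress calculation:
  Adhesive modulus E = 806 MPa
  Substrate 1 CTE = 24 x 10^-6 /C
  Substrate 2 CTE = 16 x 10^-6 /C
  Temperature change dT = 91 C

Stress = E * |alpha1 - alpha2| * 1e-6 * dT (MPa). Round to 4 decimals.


delta_alpha = |24 - 16| = 8 x 10^-6/C
Stress = 806 * 8e-6 * 91
= 0.5868 MPa

0.5868


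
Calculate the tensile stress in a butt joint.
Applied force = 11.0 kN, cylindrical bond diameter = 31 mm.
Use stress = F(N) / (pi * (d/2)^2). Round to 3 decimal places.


A = pi * 15.5^2 = 754.7676 mm^2
sigma = 11000.0 / 754.7676 = 14.574 MPa

14.574


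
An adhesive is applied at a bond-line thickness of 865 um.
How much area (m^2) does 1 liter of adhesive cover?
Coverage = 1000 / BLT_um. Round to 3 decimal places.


Coverage = 1000 / 865 = 1.156 m^2

1.156


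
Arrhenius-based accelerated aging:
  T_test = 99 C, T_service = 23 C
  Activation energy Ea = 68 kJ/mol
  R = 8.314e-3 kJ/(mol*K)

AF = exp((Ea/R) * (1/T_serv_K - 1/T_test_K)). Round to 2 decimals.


T_test_K = 372.15, T_serv_K = 296.15
AF = exp((68/8.314e-3) * (1/296.15 - 1/372.15))
= 281.48

281.48


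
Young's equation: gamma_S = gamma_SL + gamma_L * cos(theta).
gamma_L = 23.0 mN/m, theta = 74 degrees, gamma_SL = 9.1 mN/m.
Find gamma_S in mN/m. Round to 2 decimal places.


cos(74 deg) = 0.275637
gamma_S = 9.1 + 23.0 * 0.275637
= 15.44 mN/m

15.44


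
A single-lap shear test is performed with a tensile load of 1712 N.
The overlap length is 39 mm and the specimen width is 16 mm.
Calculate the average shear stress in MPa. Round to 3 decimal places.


Shear stress = F / (overlap * width)
= 1712 / (39 * 16)
= 1712 / 624
= 2.744 MPa

2.744


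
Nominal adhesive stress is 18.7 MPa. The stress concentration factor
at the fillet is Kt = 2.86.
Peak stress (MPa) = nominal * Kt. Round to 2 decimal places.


Peak = 18.7 * 2.86 = 53.48 MPa

53.48


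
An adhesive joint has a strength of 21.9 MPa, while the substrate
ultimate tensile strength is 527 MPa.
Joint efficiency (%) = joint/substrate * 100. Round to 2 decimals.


Efficiency = 21.9 / 527 * 100
= 4.16%

4.16


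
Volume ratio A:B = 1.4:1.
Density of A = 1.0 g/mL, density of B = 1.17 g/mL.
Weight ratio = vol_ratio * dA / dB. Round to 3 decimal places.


Wt ratio = 1.4 * 1.0 / 1.17
= 1.197

1.197


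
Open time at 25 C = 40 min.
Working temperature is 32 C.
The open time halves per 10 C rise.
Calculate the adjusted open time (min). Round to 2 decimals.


factor = 2^((32 - 25) / 10) = 1.6245
ot = 40 / 1.6245 = 24.62 min

24.62


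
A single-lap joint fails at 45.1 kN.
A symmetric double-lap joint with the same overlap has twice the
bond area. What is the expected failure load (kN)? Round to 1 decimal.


Double-lap load = 2 * 45.1 = 90.2 kN

90.2


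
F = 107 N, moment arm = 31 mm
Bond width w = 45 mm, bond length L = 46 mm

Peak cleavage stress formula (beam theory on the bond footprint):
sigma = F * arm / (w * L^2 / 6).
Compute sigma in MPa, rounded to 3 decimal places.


sigma = (107 * 31) / (45 * 2116 / 6)
= 3317 * 6 / 95220
= 19902 / 95220
= 0.209 MPa

0.209


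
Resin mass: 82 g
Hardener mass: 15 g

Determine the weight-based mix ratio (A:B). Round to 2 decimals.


Ratio = 82 / 15 = 5.47

5.47


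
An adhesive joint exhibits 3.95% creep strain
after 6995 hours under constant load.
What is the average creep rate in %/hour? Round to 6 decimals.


Creep rate = strain / time
= 3.95 / 6995
= 0.000565 %/h

0.000565


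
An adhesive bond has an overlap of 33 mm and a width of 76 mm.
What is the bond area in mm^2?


Bond area = overlap * width
= 33 * 76
= 2508 mm^2

2508


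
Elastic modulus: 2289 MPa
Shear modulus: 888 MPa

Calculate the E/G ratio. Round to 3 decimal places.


E / G = 2289 / 888 = 2.578

2.578


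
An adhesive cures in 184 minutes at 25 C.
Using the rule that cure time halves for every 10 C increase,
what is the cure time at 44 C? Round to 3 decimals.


Factor = 2^((44 - 25) / 10) = 3.7321
Cure time = 184 / 3.7321
= 49.302 minutes

49.302


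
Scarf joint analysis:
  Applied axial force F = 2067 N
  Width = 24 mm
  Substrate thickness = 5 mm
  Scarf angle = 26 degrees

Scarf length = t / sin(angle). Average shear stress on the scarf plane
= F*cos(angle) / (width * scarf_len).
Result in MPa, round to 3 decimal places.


Scarf length = 5 / sin(26 deg) = 11.4059 mm
cos(26 deg) = 0.898794
Shear = 2067 * 0.898794 / (24 * 11.4059)
= 6.787 MPa

6.787


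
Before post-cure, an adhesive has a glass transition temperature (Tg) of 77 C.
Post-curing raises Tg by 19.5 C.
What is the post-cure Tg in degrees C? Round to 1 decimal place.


Tg_post = Tg_base + delta_Tg
= 77 + 19.5
= 96.5 C

96.5


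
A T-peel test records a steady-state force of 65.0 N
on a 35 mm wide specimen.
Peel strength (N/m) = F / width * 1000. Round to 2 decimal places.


Peel strength = 65.0 / 35 * 1000
= 1857.14 N/m

1857.14


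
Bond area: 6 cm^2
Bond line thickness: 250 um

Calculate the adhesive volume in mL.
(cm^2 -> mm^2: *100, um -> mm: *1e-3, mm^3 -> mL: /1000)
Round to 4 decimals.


V = 6*100 * 250*1e-3 / 1000
= 0.1500 mL

0.1500


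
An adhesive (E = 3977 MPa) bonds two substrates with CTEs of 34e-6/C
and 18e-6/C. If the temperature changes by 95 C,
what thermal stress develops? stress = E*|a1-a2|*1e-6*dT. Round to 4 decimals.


Stress = 3977 * |34 - 18| * 1e-6 * 95
= 6.0450 MPa

6.0450
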